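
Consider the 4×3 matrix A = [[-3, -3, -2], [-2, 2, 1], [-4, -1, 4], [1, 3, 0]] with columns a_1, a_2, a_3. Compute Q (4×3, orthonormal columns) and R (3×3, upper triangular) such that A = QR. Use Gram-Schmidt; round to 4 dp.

a_1 = (-3, -2, -4, 1); ‖a_1‖ = 5.4772, so q_1 = (-0.5477, -0.3651, -0.7303, 0.1826).
q_1·a_2 = (-0.5477)·(-3) + (-0.3651)·2 + (-0.7303)·(-1) + 0.1826·3 = 2.1909.
u_2 = a_2 − 2.1909·q_1 = (-1.8000, 2.8000, 0.6000, 2.6000).
‖u_2‖ = 4.2661, so q_2 = (-0.4219, 0.6563, 0.1406, 0.6094).
q_1·a_3 = (-0.5477)·(-2) + (-0.3651)·1 + (-0.7303)·4 + 0.1826·0 = -2.1909; q_2·a_3 = (-0.4219)·(-2) + 0.6563·1 + 0.1406·4 + 0.6094·0 = 2.0628.
u_3 = a_3 + 2.1909·q_1 − 2.0628·q_2 = (-2.3297, -1.1538, 2.1099, -0.8571).
‖u_3‖ = 3.4562, so q_3 = (-0.6741, -0.3339, 0.6105, -0.2480).

Q = [[-0.5477, -0.4219, -0.6741], [-0.3651, 0.6563, -0.3339], [-0.7303, 0.1406, 0.6105], [0.1826, 0.6094, -0.2480]], R = [[5.4772, 2.1909, -2.1909], [0.0000, 4.2661, 2.0628], [0.0000, 0.0000, 3.4562]]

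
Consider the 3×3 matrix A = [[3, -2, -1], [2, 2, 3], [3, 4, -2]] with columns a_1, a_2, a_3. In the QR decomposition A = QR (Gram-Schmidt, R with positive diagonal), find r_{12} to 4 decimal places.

e_1 = a_1/‖a_1‖ = (3, 2, 3)/4.6904 = (0.6396, 0.4264, 0.6396).
r_{12} = e_1·a_2 = 2.1320.

r_{12} = 2.1320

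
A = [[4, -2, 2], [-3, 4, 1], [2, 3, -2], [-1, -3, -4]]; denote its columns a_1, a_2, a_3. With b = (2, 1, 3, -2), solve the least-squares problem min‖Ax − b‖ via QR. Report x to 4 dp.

x = (0.6436, 0.5791, 0.0123)

a_1 = (4, -3, 2, -1); ‖a_1‖ = 5.4772, so e_1 = (0.7303, -0.5477, 0.3651, -0.1826).
e_1·a_2 = 0.7303·(-2) + (-0.5477)·4 + 0.3651·3 + (-0.1826)·(-3) = -2.0083.
u_2 = a_2 + 2.0083·e_1 = (-0.5333, 2.9000, 3.7333, -3.3667).
‖u_2‖ = 5.8281, so e_2 = (-0.0915, 0.4976, 0.6406, -0.5777).
e_1·a_3 = 0.7303·2 + (-0.5477)·1 + 0.3651·(-2) + (-0.1826)·(-4) = 0.9129; e_2·a_3 = (-0.0915)·2 + 0.4976·1 + 0.6406·(-2) + (-0.5777)·(-4) = 1.3441.
u_3 = a_3 − 0.9129·e_1 − 1.3441·e_2 = (1.4563, 0.8312, -3.1943, -3.0569).
‖u_3‖ = 4.7287, so e_3 = (0.3080, 0.1758, -0.6755, -0.6465).
Qᵀb = (2.3735, 3.3916, 0.0581).
Back-substitute: x_3 = 0.0581/4.7287 = 0.0123.
x_2 = (3.3916 − 1.3441·0.0123)/5.8281 = 0.5791.
x_1 = (2.3735 + 2.0083·0.5791 − 0.9129·0.0123)/5.4772 = 0.6436.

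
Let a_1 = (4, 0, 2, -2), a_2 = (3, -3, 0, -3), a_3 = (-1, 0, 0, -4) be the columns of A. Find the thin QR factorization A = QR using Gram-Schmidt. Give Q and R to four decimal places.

a_1 = (4, 0, 2, -2); ‖a_1‖ = 4.8990, so q_1 = (0.8165, 0.0000, 0.4082, -0.4082).
q_1·a_2 = 0.8165·3 + 0.0000·(-3) + 0.4082·0 + (-0.4082)·(-3) = 3.6742.
u_2 = a_2 − 3.6742·q_1 = (0.0000, -3.0000, -1.5000, -1.5000).
‖u_2‖ = 3.6742, so q_2 = (0.0000, -0.8165, -0.4082, -0.4082).
q_1·a_3 = 0.8165·(-1) + 0.0000·0 + 0.4082·0 + (-0.4082)·(-4) = 0.8165; q_2·a_3 = (0.0000)·(-1) + (-0.8165)·0 + (-0.4082)·0 + (-0.4082)·(-4) = 1.6330.
u_3 = a_3 − 0.8165·q_1 − 1.6330·q_2 = (-1.6667, 1.3333, 0.3333, -3.0000).
‖u_3‖ = 3.6968, so q_3 = (-0.4508, 0.3607, 0.0902, -0.8115).

Q = [[0.8165, 0.0000, -0.4508], [0.0000, -0.8165, 0.3607], [0.4082, -0.4082, 0.0902], [-0.4082, -0.4082, -0.8115]], R = [[4.8990, 3.6742, 0.8165], [0.0000, 3.6742, 1.6330], [0.0000, 0.0000, 3.6968]]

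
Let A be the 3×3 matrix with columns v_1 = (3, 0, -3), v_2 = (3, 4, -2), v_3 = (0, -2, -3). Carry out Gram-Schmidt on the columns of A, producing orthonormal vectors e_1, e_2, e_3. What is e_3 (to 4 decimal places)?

e_3 = (-0.6963, 0.1741, -0.6963)

v_1 = (3, 0, -3); ‖v_1‖ = 4.2426, so e_1 = (0.7071, 0.0000, -0.7071).
e_1·v_2 = 0.7071·3 + 0.0000·4 + (-0.7071)·(-2) = 3.5355.
u_2 = v_2 − 3.5355·e_1 = (0.5000, 4.0000, 0.5000).
‖u_2‖ = 4.0620, so e_2 = (0.1231, 0.9847, 0.1231).
e_1·v_3 = 0.7071·0 + 0.0000·(-2) + (-0.7071)·(-3) = 2.1213; e_2·v_3 = 0.1231·0 + 0.9847·(-2) + 0.1231·(-3) = -2.3387.
u_3 = v_3 − 2.1213·e_1 + 2.3387·e_2 = (-1.2121, 0.3030, -1.2121).
‖u_3‖ = 1.7408, so e_3 = (-0.6963, 0.1741, -0.6963).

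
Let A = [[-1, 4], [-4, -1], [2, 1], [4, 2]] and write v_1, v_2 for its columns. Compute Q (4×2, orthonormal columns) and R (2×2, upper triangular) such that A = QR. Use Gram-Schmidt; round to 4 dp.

Q = [[-0.1644, 0.9721], [-0.6576, 0.0185], [0.3288, 0.1046], [0.6576, 0.2092]], R = [[6.0828, 1.6440], [0.0000, 4.3929]]

v_1 = (-1, -4, 2, 4); ‖v_1‖ = 6.0828, so q_1 = (-0.1644, -0.6576, 0.3288, 0.6576).
q_1·v_2 = (-0.1644)·4 + (-0.6576)·(-1) + 0.3288·1 + 0.6576·2 = 1.6440.
u_2 = v_2 − 1.6440·q_1 = (4.2703, 0.0811, 0.4595, 0.9189).
‖u_2‖ = 4.3929, so q_2 = (0.9721, 0.0185, 0.1046, 0.2092).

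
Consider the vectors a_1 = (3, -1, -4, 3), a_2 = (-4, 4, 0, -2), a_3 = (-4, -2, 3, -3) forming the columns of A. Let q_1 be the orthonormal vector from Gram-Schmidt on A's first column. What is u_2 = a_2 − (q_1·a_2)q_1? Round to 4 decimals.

u_2 = (-2.1143, 3.3714, -2.5143, -0.1143)

a_1 = (3, -1, -4, 3); ‖a_1‖ = 5.9161, so q_1 = (0.5071, -0.1690, -0.6761, 0.5071).
q_1·a_2 = 0.5071·(-4) + (-0.1690)·4 + (-0.6761)·0 + 0.5071·(-2) = -3.7187.
u_2 = a_2 + 3.7187·q_1 = (-2.1143, 3.3714, -2.5143, -0.1143).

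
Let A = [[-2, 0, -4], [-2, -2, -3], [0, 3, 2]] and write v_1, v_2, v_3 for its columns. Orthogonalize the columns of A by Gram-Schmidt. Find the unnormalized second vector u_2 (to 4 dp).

v_1 = (-2, -2, 0); ‖v_1‖ = 2.8284, so e_1 = (-0.7071, -0.7071, 0.0000).
e_1·v_2 = (-0.7071)·0 + (-0.7071)·(-2) + 0.0000·3 = 1.4142.
u_2 = v_2 − 1.4142·e_1 = (1.0000, -1.0000, 3.0000).

u_2 = (1.0000, -1.0000, 3.0000)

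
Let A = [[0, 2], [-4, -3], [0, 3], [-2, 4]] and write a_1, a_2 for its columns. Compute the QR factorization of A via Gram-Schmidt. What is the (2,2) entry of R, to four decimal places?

r_{22} = 6.0992

a_1 = (0, -4, 0, -2); ‖a_1‖ = 4.4721, so q_1 = (0.0000, -0.8944, 0.0000, -0.4472).
q_1·a_2 = 0.0000·2 + (-0.8944)·(-3) + 0.0000·3 + (-0.4472)·4 = 0.8944.
u_2 = a_2 − 0.8944·q_1 = (2.0000, -2.2000, 3.0000, 4.4000).
r_{22} = ‖u_2‖ = 6.0992.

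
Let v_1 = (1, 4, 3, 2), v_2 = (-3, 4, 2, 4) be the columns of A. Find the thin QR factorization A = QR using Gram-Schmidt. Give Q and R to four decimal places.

Q = [[0.1826, -0.8572], [0.7303, 0.0879], [0.5477, -0.1539], [0.3651, 0.4835]], R = [[5.4772, 4.9295], [0.0000, 4.5497]]

v_1 = (1, 4, 3, 2); ‖v_1‖ = 5.4772, so e_1 = (0.1826, 0.7303, 0.5477, 0.3651).
e_1·v_2 = 0.1826·(-3) + 0.7303·4 + 0.5477·2 + 0.3651·4 = 4.9295.
u_2 = v_2 − 4.9295·e_1 = (-3.9000, 0.4000, -0.7000, 2.2000).
‖u_2‖ = 4.5497, so e_2 = (-0.8572, 0.0879, -0.1539, 0.4835).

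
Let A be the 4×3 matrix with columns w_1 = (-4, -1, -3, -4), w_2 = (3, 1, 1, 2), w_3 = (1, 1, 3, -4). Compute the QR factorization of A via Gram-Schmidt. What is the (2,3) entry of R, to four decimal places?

w_1 = (-4, -1, -3, -4); ‖w_1‖ = 6.4807, so q_1 = (-0.6172, -0.1543, -0.4629, -0.6172).
q_1·w_2 = (-0.6172)·3 + (-0.1543)·1 + (-0.4629)·1 + (-0.6172)·2 = -3.7033.
u_2 = w_2 + 3.7033·q_1 = (0.7143, 0.4286, -0.7143, -0.2857).
‖u_2‖ = 1.1339, so q_2 = (0.6299, 0.3780, -0.6299, -0.2520).
r_{23} = q_2·w_3 = 0.1260.

r_{23} = 0.1260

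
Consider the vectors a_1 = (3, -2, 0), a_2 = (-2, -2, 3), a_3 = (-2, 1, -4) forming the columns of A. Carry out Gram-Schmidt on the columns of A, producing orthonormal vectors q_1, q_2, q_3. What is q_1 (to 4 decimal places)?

q_1 = (0.8321, -0.5547, 0.0000)

a_1 = (3, -2, 0); ‖a_1‖ = 3.6056, so q_1 = (0.8321, -0.5547, 0.0000).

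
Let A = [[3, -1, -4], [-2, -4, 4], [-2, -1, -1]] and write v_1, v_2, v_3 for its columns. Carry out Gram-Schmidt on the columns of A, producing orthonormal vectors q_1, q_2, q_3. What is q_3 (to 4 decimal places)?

v_1 = (3, -2, -2); ‖v_1‖ = 4.1231, so q_1 = (0.7276, -0.4851, -0.4851).
q_1·v_2 = 0.7276·(-1) + (-0.4851)·(-4) + (-0.4851)·(-1) = 1.6977.
u_2 = v_2 − 1.6977·q_1 = (-2.2353, -3.1765, -0.1765).
‖u_2‖ = 3.8881, so q_2 = (-0.5749, -0.8170, -0.0454).
q_1·v_3 = 0.7276·(-4) + (-0.4851)·4 + (-0.4851)·(-1) = -4.3656; q_2·v_3 = (-0.5749)·(-4) + (-0.8170)·4 + (-0.0454)·(-1) = -0.9229.
u_3 = v_3 + 4.3656·q_1 + 0.9229·q_2 = (-1.3541, 1.1284, -3.1595).
‖u_3‖ = 3.6179, so q_3 = (-0.3743, 0.3119, -0.8733).

q_3 = (-0.3743, 0.3119, -0.8733)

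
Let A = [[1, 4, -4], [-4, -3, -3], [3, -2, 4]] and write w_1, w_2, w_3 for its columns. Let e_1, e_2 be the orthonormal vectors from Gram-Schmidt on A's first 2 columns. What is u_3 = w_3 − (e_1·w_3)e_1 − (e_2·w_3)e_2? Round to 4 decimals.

e_1 = w_1/‖w_1‖ = (1, -4, 3)/5.0990 = (0.1961, -0.7845, 0.5883).
r_{12} = e_1·w_2 = 1.9612.
u_2 = w_2 − 1.9612·e_1 = (3.6154, -1.4615, -3.1538).
‖u_2‖ = 5.0154, so e_2 = (0.7209, -0.2914, -0.6288).
r_{13} = e_1·w_3 = 3.9223; r_{23} = e_2·w_3 = -4.5246.
u_3 = w_3 − 3.9223·e_1 + 4.5246·e_2 = (-1.5076, -1.2416, -1.1529).

u_3 = (-1.5076, -1.2416, -1.1529)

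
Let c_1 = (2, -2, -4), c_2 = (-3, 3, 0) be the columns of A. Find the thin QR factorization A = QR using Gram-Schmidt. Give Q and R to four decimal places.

Q = [[0.4082, -0.5774], [-0.4082, 0.5774], [-0.8165, -0.5774]], R = [[4.8990, -2.4495], [0.0000, 3.4641]]

c_1 = (2, -2, -4); ‖c_1‖ = 4.8990, so e_1 = (0.4082, -0.4082, -0.8165).
e_1·c_2 = 0.4082·(-3) + (-0.4082)·3 + (-0.8165)·0 = -2.4495.
u_2 = c_2 + 2.4495·e_1 = (-2.0000, 2.0000, -2.0000).
‖u_2‖ = 3.4641, so e_2 = (-0.5774, 0.5774, -0.5774).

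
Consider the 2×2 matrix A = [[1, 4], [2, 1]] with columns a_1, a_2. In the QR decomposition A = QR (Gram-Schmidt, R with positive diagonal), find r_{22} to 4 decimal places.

r_{22} = 3.1305

a_1 = (1, 2); ‖a_1‖ = 2.2361, so e_1 = (0.4472, 0.8944).
e_1·a_2 = 0.4472·4 + 0.8944·1 = 2.6833.
u_2 = a_2 − 2.6833·e_1 = (2.8000, -1.4000).
r_{22} = ‖u_2‖ = 3.1305.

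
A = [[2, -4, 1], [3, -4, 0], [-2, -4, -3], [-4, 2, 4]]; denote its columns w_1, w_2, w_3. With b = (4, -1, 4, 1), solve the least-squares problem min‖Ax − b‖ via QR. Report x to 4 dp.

q_1 = w_1/‖w_1‖ = (2, 3, -2, -4)/5.7446 = (0.3482, 0.5222, -0.3482, -0.6963).
r_{12} = q_1·w_2 = -3.4816.
u_2 = w_2 + 3.4816·q_1 = (-2.7879, -2.1818, -5.2121, -0.4242).
‖u_2‖ = 6.3150, so q_2 = (-0.4415, -0.3455, -0.8254, -0.0672).
r_{13} = q_1·w_3 = -1.3926; r_{23} = q_2·w_3 = 1.7659.
u_3 = w_3 + 1.3926·q_1 − 1.7659·q_2 = (2.2644, 1.3374, -2.0274, 3.1489).
‖u_3‖ = 4.5763, so q_3 = (0.4948, 0.2922, -0.4430, 0.6881).
Qᵀb = (-1.2185, -4.7890, 0.6031).
Back-substitute: x_3 = 0.6031/4.5763 = 0.1318.
x_2 = (-4.7890 − 1.7659·0.1318)/6.3150 = -0.7952.
x_1 = (-1.2185 + 3.4816·(-0.7952) + 1.3926·0.1318)/5.7446 = -0.6621.

x = (-0.6621, -0.7952, 0.1318)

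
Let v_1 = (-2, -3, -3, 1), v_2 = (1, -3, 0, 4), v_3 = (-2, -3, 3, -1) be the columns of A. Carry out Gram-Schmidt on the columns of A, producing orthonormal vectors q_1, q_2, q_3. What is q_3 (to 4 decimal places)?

v_1 = (-2, -3, -3, 1); ‖v_1‖ = 4.7958, so q_1 = (-0.4170, -0.6255, -0.6255, 0.2085).
q_1·v_2 = (-0.4170)·1 + (-0.6255)·(-3) + (-0.6255)·0 + 0.2085·4 = 2.2937.
u_2 = v_2 − 2.2937·q_1 = (1.9565, -1.5652, 1.4348, 3.5217).
‖u_2‖ = 4.5540, so q_2 = (0.4296, -0.3437, 0.3151, 0.7733).
q_1·v_3 = (-0.4170)·(-2) + (-0.6255)·(-3) + (-0.6255)·3 + 0.2085·(-1) = 0.6255; q_2·v_3 = 0.4296·(-2) + (-0.3437)·(-3) + 0.3151·3 + 0.7733·(-1) = 0.3437.
u_3 = v_3 − 0.6255·q_1 − 0.3437·q_2 = (-1.8868, -2.4906, 3.2830, -1.3962).
‖u_3‖ = 4.7424, so q_3 = (-0.3979, -0.5252, 0.6923, -0.2944).

q_3 = (-0.3979, -0.5252, 0.6923, -0.2944)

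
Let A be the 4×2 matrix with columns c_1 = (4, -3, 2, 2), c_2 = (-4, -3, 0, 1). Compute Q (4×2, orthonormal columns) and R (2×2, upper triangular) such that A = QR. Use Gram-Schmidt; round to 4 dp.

Q = [[0.6963, -0.6755], [-0.5222, -0.6876], [0.3482, 0.0603], [0.3482, 0.2594]], R = [[5.7446, -0.8704], [0.0000, 5.0242]]

e_1 = c_1/‖c_1‖ = (4, -3, 2, 2)/5.7446 = (0.6963, -0.5222, 0.3482, 0.3482).
r_{12} = e_1·c_2 = -0.8704.
u_2 = c_2 + 0.8704·e_1 = (-3.3939, -3.4545, 0.3030, 1.3030).
‖u_2‖ = 5.0242, so e_2 = (-0.6755, -0.6876, 0.0603, 0.2594).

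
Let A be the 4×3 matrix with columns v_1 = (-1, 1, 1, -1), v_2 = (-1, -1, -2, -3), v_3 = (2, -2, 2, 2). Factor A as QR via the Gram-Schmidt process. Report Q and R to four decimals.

v_1 = (-1, 1, 1, -1); ‖v_1‖ = 2.0000, so e_1 = (-0.5000, 0.5000, 0.5000, -0.5000).
e_1·v_2 = (-0.5000)·(-1) + 0.5000·(-1) + 0.5000·(-2) + (-0.5000)·(-3) = 0.5000.
u_2 = v_2 − 0.5000·e_1 = (-0.7500, -1.2500, -2.2500, -2.7500).
‖u_2‖ = 3.8406, so e_2 = (-0.1953, -0.3255, -0.5859, -0.7160).
e_1·v_3 = (-0.5000)·2 + 0.5000·(-2) + 0.5000·2 + (-0.5000)·2 = -2.0000; e_2·v_3 = (-0.1953)·2 + (-0.3255)·(-2) + (-0.5859)·2 + (-0.7160)·2 = -2.3434.
u_3 = v_3 + 2.0000·e_1 + 2.3434·e_2 = (0.5424, -1.7627, 1.6271, -0.6780).
‖u_3‖ = 2.5512, so e_3 = (0.2126, -0.6909, 0.6378, -0.2657).

Q = [[-0.5000, -0.1953, 0.2126], [0.5000, -0.3255, -0.6909], [0.5000, -0.5859, 0.6378], [-0.5000, -0.7160, -0.2657]], R = [[2.0000, 0.5000, -2.0000], [0.0000, 3.8406, -2.3434], [0.0000, 0.0000, 2.5512]]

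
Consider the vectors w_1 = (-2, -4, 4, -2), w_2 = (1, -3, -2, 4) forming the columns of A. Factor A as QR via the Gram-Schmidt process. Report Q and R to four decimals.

w_1 = (-2, -4, 4, -2); ‖w_1‖ = 6.3246, so e_1 = (-0.3162, -0.6325, 0.6325, -0.3162).
e_1·w_2 = (-0.3162)·1 + (-0.6325)·(-3) + 0.6325·(-2) + (-0.3162)·4 = -0.9487.
u_2 = w_2 + 0.9487·e_1 = (0.7000, -3.6000, -1.4000, 3.7000).
‖u_2‖ = 5.3944, so e_2 = (0.1298, -0.6674, -0.2595, 0.6859).

Q = [[-0.3162, 0.1298], [-0.6325, -0.6674], [0.6325, -0.2595], [-0.3162, 0.6859]], R = [[6.3246, -0.9487], [0.0000, 5.3944]]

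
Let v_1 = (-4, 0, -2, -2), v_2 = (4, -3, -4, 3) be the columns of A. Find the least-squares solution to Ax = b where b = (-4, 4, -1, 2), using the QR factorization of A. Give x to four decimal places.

q_1 = v_1/‖v_1‖ = (-4, 0, -2, -2)/4.8990 = (-0.8165, 0.0000, -0.4082, -0.4082).
r_{12} = q_1·v_2 = -2.8577.
u_2 = v_2 + 2.8577·q_1 = (1.6667, -3.0000, -5.1667, 1.8333).
‖u_2‖ = 6.4679, so q_2 = (0.2577, -0.4638, -0.7988, 0.2835).
Qᵀb = (2.8577, -1.5203).
Back-substitute: x_2 = -1.5203/6.4679 = -0.2351.
x_1 = (2.8577 + 2.8577·(-0.2351))/4.8990 = 0.4462.

x = (0.4462, -0.2351)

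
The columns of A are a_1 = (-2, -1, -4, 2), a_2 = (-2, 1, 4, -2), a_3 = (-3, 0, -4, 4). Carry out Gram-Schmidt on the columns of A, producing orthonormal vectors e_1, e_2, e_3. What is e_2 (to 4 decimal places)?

a_1 = (-2, -1, -4, 2); ‖a_1‖ = 5.0000, so e_1 = (-0.4000, -0.2000, -0.8000, 0.4000).
e_1·a_2 = (-0.4000)·(-2) + (-0.2000)·1 + (-0.8000)·4 + 0.4000·(-2) = -3.4000.
u_2 = a_2 + 3.4000·e_1 = (-3.3600, 0.3200, 1.2800, -0.6400).
‖u_2‖ = 3.6661, so e_2 = (-0.9165, 0.0873, 0.3491, -0.1746).

e_2 = (-0.9165, 0.0873, 0.3491, -0.1746)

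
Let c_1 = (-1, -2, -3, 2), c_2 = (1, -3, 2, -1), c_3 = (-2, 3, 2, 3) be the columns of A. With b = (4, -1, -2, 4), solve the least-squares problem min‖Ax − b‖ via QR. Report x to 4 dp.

x = (0.6862, 0.0861, 0.0233)

c_1 = (-1, -2, -3, 2); ‖c_1‖ = 4.2426, so q_1 = (-0.2357, -0.4714, -0.7071, 0.4714).
q_1·c_2 = (-0.2357)·1 + (-0.4714)·(-3) + (-0.7071)·2 + 0.4714·(-1) = -0.7071.
u_2 = c_2 + 0.7071·q_1 = (0.8333, -3.3333, 1.5000, -0.6667).
‖u_2‖ = 3.8079, so q_2 = (0.2188, -0.8754, 0.3939, -0.1751).
q_1·c_3 = (-0.2357)·(-2) + (-0.4714)·3 + (-0.7071)·2 + 0.4714·3 = -0.9428; q_2·c_3 = 0.2188·(-2) + (-0.8754)·3 + 0.3939·2 + (-0.1751)·3 = -2.8012.
u_3 = c_3 + 0.9428·q_1 + 2.8012·q_2 = (-1.6092, 0.1034, 2.4368, 2.9540).
‖u_3‖ = 4.1550, so q_3 = (-0.3873, 0.0249, 0.5865, 0.7109).
Qᵀb = (2.8284, 0.2626, 0.0968).
Back-substitute: x_3 = 0.0968/4.1550 = 0.0233.
x_2 = (0.2626 + 2.8012·0.0233)/3.8079 = 0.0861.
x_1 = (2.8284 + 0.7071·0.0861 + 0.9428·0.0233)/4.2426 = 0.6862.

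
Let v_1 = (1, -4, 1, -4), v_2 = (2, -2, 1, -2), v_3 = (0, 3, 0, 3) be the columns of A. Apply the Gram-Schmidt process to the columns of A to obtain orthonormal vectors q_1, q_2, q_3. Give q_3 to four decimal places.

q_3 = (-0.3143, 0.0786, 0.9428, 0.0786)

q_1 = v_1/‖v_1‖ = (1, -4, 1, -4)/5.8310 = (0.1715, -0.6860, 0.1715, -0.6860).
r_{12} = q_1·v_2 = 3.2585.
u_2 = v_2 − 3.2585·q_1 = (1.4412, 0.2353, 0.4412, 0.2353).
‖u_2‖ = 1.5435, so q_2 = (0.9337, 0.1524, 0.2858, 0.1524).
r_{13} = q_1·v_3 = -4.1160; r_{23} = q_2·v_3 = 0.9147.
u_3 = v_3 + 4.1160·q_1 − 0.9147·q_2 = (-0.1481, 0.0370, 0.4444, 0.0370).
‖u_3‖ = 0.4714, so q_3 = (-0.3143, 0.0786, 0.9428, 0.0786).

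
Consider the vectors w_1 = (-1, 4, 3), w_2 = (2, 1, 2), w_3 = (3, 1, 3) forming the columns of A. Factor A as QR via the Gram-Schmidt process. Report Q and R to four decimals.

q_1 = w_1/‖w_1‖ = (-1, 4, 3)/5.0990 = (-0.1961, 0.7845, 0.5883).
r_{12} = q_1·w_2 = 1.5689.
u_2 = w_2 − 1.5689·q_1 = (2.3077, -0.2308, 1.0769).
‖u_2‖ = 2.5570, so q_2 = (0.9025, -0.0902, 0.4212).
r_{13} = q_1·w_3 = 1.9612; r_{23} = q_2·w_3 = 3.8807.
u_3 = w_3 − 1.9612·q_1 − 3.8807·q_2 = (-0.1176, -0.1882, 0.2118).
‖u_3‖ = 0.3068, so q_3 = (-0.3835, -0.6136, 0.6903).

Q = [[-0.1961, 0.9025, -0.3835], [0.7845, -0.0902, -0.6136], [0.5883, 0.4212, 0.6903]], R = [[5.0990, 1.5689, 1.9612], [0.0000, 2.5570, 3.8807], [0.0000, 0.0000, 0.3068]]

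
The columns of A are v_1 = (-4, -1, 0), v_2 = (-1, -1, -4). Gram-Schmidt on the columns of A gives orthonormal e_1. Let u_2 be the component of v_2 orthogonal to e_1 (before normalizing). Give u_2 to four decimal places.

e_1 = v_1/‖v_1‖ = (-4, -1, 0)/4.1231 = (-0.9701, -0.2425, 0.0000).
r_{12} = e_1·v_2 = 1.2127.
u_2 = v_2 − 1.2127·e_1 = (0.1765, -0.7059, -4.0000).

u_2 = (0.1765, -0.7059, -4.0000)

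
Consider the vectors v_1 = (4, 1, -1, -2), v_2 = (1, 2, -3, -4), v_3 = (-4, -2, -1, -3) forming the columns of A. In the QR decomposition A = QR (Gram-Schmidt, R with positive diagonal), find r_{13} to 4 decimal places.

v_1 = (4, 1, -1, -2); ‖v_1‖ = 4.6904, so q_1 = (0.8528, 0.2132, -0.2132, -0.4264).
r_{13} = q_1·v_3 = -2.3452.

r_{13} = -2.3452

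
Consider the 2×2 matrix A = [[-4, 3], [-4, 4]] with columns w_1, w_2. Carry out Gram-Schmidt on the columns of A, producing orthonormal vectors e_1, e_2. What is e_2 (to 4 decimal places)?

e_2 = (-0.7071, 0.7071)

w_1 = (-4, -4); ‖w_1‖ = 5.6569, so e_1 = (-0.7071, -0.7071).
e_1·w_2 = (-0.7071)·3 + (-0.7071)·4 = -4.9497.
u_2 = w_2 + 4.9497·e_1 = (-0.5000, 0.5000).
‖u_2‖ = 0.7071, so e_2 = (-0.7071, 0.7071).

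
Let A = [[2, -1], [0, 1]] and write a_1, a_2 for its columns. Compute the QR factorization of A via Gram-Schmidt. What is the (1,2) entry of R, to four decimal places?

a_1 = (2, 0); ‖a_1‖ = 2.0000, so q_1 = (1.0000, 0.0000).
r_{12} = q_1·a_2 = -1.0000.

r_{12} = -1.0000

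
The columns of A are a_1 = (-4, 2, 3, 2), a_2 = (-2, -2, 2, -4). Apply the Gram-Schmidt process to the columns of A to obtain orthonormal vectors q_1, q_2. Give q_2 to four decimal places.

q_1 = a_1/‖a_1‖ = (-4, 2, 3, 2)/5.7446 = (-0.6963, 0.3482, 0.5222, 0.3482).
r_{12} = q_1·a_2 = 0.3482.
u_2 = a_2 − 0.3482·q_1 = (-1.7576, -2.1212, 1.8182, -4.1212).
‖u_2‖ = 5.2800, so q_2 = (-0.3329, -0.4017, 0.3444, -0.7805).

q_2 = (-0.3329, -0.4017, 0.3444, -0.7805)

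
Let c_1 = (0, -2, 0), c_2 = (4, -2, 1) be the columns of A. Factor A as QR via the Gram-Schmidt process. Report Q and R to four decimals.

e_1 = c_1/‖c_1‖ = (0, -2, 0)/2.0000 = (0.0000, -1.0000, 0.0000).
r_{12} = e_1·c_2 = 2.0000.
u_2 = c_2 − 2.0000·e_1 = (4.0000, 0.0000, 1.0000).
‖u_2‖ = 4.1231, so e_2 = (0.9701, 0.0000, 0.2425).

Q = [[0.0000, 0.9701], [-1.0000, 0.0000], [0.0000, 0.2425]], R = [[2.0000, 2.0000], [0.0000, 4.1231]]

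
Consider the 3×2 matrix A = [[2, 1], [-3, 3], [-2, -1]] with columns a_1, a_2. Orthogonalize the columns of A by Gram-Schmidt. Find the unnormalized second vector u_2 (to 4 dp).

u_2 = (1.5882, 2.1176, -1.5882)

a_1 = (2, -3, -2); ‖a_1‖ = 4.1231, so e_1 = (0.4851, -0.7276, -0.4851).
e_1·a_2 = 0.4851·1 + (-0.7276)·3 + (-0.4851)·(-1) = -1.2127.
u_2 = a_2 + 1.2127·e_1 = (1.5882, 2.1176, -1.5882).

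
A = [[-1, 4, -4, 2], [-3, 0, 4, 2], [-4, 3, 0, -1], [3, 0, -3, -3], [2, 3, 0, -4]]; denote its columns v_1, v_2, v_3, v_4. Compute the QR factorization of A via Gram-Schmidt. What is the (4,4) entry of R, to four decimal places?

r_{44} = 3.8129

v_1 = (-1, -3, -4, 3, 2); ‖v_1‖ = 6.2450, so e_1 = (-0.1601, -0.4804, -0.6405, 0.4804, 0.3203).
e_1·v_2 = (-0.1601)·4 + (-0.4804)·0 + (-0.6405)·3 + 0.4804·0 + 0.3203·3 = -1.6013.
u_2 = v_2 + 1.6013·e_1 = (3.7436, -0.7692, 1.9744, 0.7692, 3.5128).
‖u_2‖ = 5.6068, so e_2 = (0.6677, -0.1372, 0.3521, 0.1372, 0.6265).
e_1·v_3 = (-0.1601)·(-4) + (-0.4804)·4 + (-0.6405)·0 + 0.4804·(-3) + 0.3203·0 = -2.7222; e_2·v_3 = 0.6677·(-4) + (-0.1372)·4 + 0.3521·0 + 0.1372·(-3) + 0.6265·0 = -3.6311.
u_3 = v_3 + 2.7222·e_1 + 3.6311·e_2 = (-2.0114, 2.1941, -0.4649, -1.1941, 3.1468).
‖u_3‖ = 4.5171, so e_3 = (-0.4453, 0.4857, -0.1029, -0.2644, 0.6966).
e_1·v_4 = (-0.1601)·2 + (-0.4804)·2 + (-0.6405)·(-1) + 0.4804·(-3) + 0.3203·(-4) = -3.3627; e_2·v_4 = 0.6677·2 + (-0.1372)·2 + 0.3521·(-1) + 0.1372·(-3) + 0.6265·(-4) = -2.2089; e_3·v_4 = (-0.4453)·2 + 0.4857·2 + (-0.1029)·(-1) + (-0.2644)·(-3) + 0.6966·(-4) = -1.8097.
u_4 = v_4 + 3.3627·e_1 + 2.2089·e_2 + 1.8097·e_3 = (2.1306, 0.9606, -2.5623, -1.5600, -0.2785).
r_{44} = ‖u_4‖ = 3.8129.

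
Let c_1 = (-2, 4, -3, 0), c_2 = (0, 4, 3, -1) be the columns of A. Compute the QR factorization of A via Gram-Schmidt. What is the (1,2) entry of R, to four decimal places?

c_1 = (-2, 4, -3, 0); ‖c_1‖ = 5.3852, so e_1 = (-0.3714, 0.7428, -0.5571, 0.0000).
r_{12} = e_1·c_2 = 1.2999.

r_{12} = 1.2999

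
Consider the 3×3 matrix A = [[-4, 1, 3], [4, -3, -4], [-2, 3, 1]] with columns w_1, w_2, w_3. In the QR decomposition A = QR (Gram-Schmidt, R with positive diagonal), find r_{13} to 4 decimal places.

e_1 = w_1/‖w_1‖ = (-4, 4, -2)/6.0000 = (-0.6667, 0.6667, -0.3333).
r_{13} = e_1·w_3 = -5.0000.

r_{13} = -5.0000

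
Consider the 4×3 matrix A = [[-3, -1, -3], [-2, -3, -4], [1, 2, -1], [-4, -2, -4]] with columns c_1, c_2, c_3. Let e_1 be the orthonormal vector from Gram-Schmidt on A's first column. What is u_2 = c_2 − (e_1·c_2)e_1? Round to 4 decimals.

e_1 = c_1/‖c_1‖ = (-3, -2, 1, -4)/5.4772 = (-0.5477, -0.3651, 0.1826, -0.7303).
r_{12} = e_1·c_2 = 3.4689.
u_2 = c_2 − 3.4689·e_1 = (0.9000, -1.7333, 1.3667, 0.5333).

u_2 = (0.9000, -1.7333, 1.3667, 0.5333)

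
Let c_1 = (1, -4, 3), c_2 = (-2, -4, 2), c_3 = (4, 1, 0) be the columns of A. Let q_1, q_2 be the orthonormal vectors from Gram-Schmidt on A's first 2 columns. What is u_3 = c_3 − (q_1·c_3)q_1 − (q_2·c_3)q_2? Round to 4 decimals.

c_1 = (1, -4, 3); ‖c_1‖ = 5.0990, so q_1 = (0.1961, -0.7845, 0.5883).
q_1·c_2 = 0.1961·(-2) + (-0.7845)·(-4) + 0.5883·2 = 3.9223.
u_2 = c_2 − 3.9223·q_1 = (-2.7692, -0.9231, -0.3077).
‖u_2‖ = 2.9352, so q_2 = (-0.9435, -0.3145, -0.1048).
q_1·c_3 = 0.1961·4 + (-0.7845)·1 + 0.5883·0 = 0.0000; q_2·c_3 = (-0.9435)·4 + (-0.3145)·1 + (-0.1048)·0 = -4.0883.
u_3 = c_3 + 0.0000·q_1 + 4.0883·q_2 = (0.1429, -0.2857, -0.4286).

u_3 = (0.1429, -0.2857, -0.4286)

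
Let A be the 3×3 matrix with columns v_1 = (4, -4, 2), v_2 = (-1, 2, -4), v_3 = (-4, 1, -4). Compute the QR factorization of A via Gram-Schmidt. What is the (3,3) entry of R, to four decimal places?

r_{33} = 2.6500

v_1 = (4, -4, 2); ‖v_1‖ = 6.0000, so q_1 = (0.6667, -0.6667, 0.3333).
q_1·v_2 = 0.6667·(-1) + (-0.6667)·2 + 0.3333·(-4) = -3.3333.
u_2 = v_2 + 3.3333·q_1 = (1.2222, -0.2222, -2.8889).
‖u_2‖ = 3.1447, so q_2 = (0.3887, -0.0707, -0.9187).
q_1·v_3 = 0.6667·(-4) + (-0.6667)·1 + 0.3333·(-4) = -4.6667; q_2·v_3 = 0.3887·(-4) + (-0.0707)·1 + (-0.9187)·(-4) = 2.0493.
u_3 = v_3 + 4.6667·q_1 − 2.0493·q_2 = (-1.6854, -1.9663, -0.5618).
r_{33} = ‖u_3‖ = 2.6500.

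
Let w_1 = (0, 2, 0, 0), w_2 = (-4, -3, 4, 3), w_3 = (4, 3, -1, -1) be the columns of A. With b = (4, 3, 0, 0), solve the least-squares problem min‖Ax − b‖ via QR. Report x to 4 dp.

w_1 = (0, 2, 0, 0); ‖w_1‖ = 2.0000, so e_1 = (0.0000, 1.0000, 0.0000, 0.0000).
e_1·w_2 = 0.0000·(-4) + 1.0000·(-3) + 0.0000·4 + 0.0000·3 = -3.0000.
u_2 = w_2 + 3.0000·e_1 = (-4.0000, 0.0000, 4.0000, 3.0000).
‖u_2‖ = 6.4031, so e_2 = (-0.6247, 0.0000, 0.6247, 0.4685).
e_1·w_3 = 0.0000·4 + 1.0000·3 + 0.0000·(-1) + 0.0000·(-1) = 3.0000; e_2·w_3 = (-0.6247)·4 + 0.0000·3 + 0.6247·(-1) + 0.4685·(-1) = -3.5920.
u_3 = w_3 − 3.0000·e_1 + 3.5920·e_2 = (1.7561, 0.0000, 1.2439, 0.6829).
‖u_3‖ = 2.2578, so e_3 = (0.7778, 0.0000, 0.5509, 0.3025).
Qᵀb = (3.0000, -2.4988, 3.1112).
Back-substitute: x_3 = 3.1112/2.2578 = 1.3780.
x_2 = (-2.4988 + 3.5920·1.3780)/6.4031 = 0.3828.
x_1 = (3.0000 + 3.0000·0.3828 − 3.0000·1.3780)/2.0000 = 0.0072.

x = (0.0072, 0.3828, 1.3780)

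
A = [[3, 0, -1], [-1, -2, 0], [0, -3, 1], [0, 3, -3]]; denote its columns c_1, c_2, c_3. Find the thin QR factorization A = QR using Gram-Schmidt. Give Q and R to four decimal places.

c_1 = (3, -1, 0, 0); ‖c_1‖ = 3.1623, so q_1 = (0.9487, -0.3162, 0.0000, 0.0000).
q_1·c_2 = 0.9487·0 + (-0.3162)·(-2) + 0.0000·(-3) + 0.0000·3 = 0.6325.
u_2 = c_2 − 0.6325·q_1 = (-0.6000, -1.8000, -3.0000, 3.0000).
‖u_2‖ = 4.6476, so q_2 = (-0.1291, -0.3873, -0.6455, 0.6455).
q_1·c_3 = 0.9487·(-1) + (-0.3162)·0 + 0.0000·1 + 0.0000·(-3) = -0.9487; q_2·c_3 = (-0.1291)·(-1) + (-0.3873)·0 + (-0.6455)·1 + 0.6455·(-3) = -2.4529.
u_3 = c_3 + 0.9487·q_1 + 2.4529·q_2 = (-0.4167, -1.2500, -0.5833, -1.4167).
‖u_3‖ = 2.0207, so q_3 = (-0.2062, -0.6186, -0.2887, -0.7011).

Q = [[0.9487, -0.1291, -0.2062], [-0.3162, -0.3873, -0.6186], [0.0000, -0.6455, -0.2887], [0.0000, 0.6455, -0.7011]], R = [[3.1623, 0.6325, -0.9487], [0.0000, 4.6476, -2.4529], [0.0000, 0.0000, 2.0207]]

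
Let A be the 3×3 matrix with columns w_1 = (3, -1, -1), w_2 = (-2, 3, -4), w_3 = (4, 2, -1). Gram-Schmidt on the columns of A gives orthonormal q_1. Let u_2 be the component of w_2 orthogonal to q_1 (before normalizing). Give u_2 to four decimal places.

q_1 = w_1/‖w_1‖ = (3, -1, -1)/3.3166 = (0.9045, -0.3015, -0.3015).
r_{12} = q_1·w_2 = -1.5076.
u_2 = w_2 + 1.5076·q_1 = (-0.6364, 2.5455, -4.4545).

u_2 = (-0.6364, 2.5455, -4.4545)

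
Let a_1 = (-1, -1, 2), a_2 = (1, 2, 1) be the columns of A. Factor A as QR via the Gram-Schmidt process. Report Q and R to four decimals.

q_1 = a_1/‖a_1‖ = (-1, -1, 2)/2.4495 = (-0.4082, -0.4082, 0.8165).
r_{12} = q_1·a_2 = -0.4082.
u_2 = a_2 + 0.4082·q_1 = (0.8333, 1.8333, 1.3333).
‖u_2‖ = 2.4152, so q_2 = (0.3450, 0.7591, 0.5521).

Q = [[-0.4082, 0.3450], [-0.4082, 0.7591], [0.8165, 0.5521]], R = [[2.4495, -0.4082], [0.0000, 2.4152]]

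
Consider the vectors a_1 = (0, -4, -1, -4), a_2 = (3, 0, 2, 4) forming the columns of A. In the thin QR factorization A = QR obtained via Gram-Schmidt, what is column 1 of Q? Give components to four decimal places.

e_1 = a_1/‖a_1‖ = (0, -4, -1, -4)/5.7446 = (0.0000, -0.6963, -0.1741, -0.6963).

e_1 = (0.0000, -0.6963, -0.1741, -0.6963)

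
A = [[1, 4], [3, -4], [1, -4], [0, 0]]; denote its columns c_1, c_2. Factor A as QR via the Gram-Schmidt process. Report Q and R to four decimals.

Q = [[0.3015, 0.8616], [0.9045, -0.1231], [0.3015, -0.4924], [0.0000, 0.0000]], R = [[3.3166, -3.6181], [0.0000, 5.9084]]

c_1 = (1, 3, 1, 0); ‖c_1‖ = 3.3166, so q_1 = (0.3015, 0.9045, 0.3015, 0.0000).
q_1·c_2 = 0.3015·4 + 0.9045·(-4) + 0.3015·(-4) + 0.0000·0 = -3.6181.
u_2 = c_2 + 3.6181·q_1 = (5.0909, -0.7273, -2.9091, 0.0000).
‖u_2‖ = 5.9084, so q_2 = (0.8616, -0.1231, -0.4924, 0.0000).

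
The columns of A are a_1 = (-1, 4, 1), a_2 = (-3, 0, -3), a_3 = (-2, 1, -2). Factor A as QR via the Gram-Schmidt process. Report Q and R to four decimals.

a_1 = (-1, 4, 1); ‖a_1‖ = 4.2426, so e_1 = (-0.2357, 0.9428, 0.2357).
e_1·a_2 = (-0.2357)·(-3) + 0.9428·0 + 0.2357·(-3) = 0.0000.
u_2 = a_2 + 0.0000·e_1 = (-3.0000, 0.0000, -3.0000).
‖u_2‖ = 4.2426, so e_2 = (-0.7071, 0.0000, -0.7071).
e_1·a_3 = (-0.2357)·(-2) + 0.9428·1 + 0.2357·(-2) = 0.9428; e_2·a_3 = (-0.7071)·(-2) + 0.0000·1 + (-0.7071)·(-2) = 2.8284.
u_3 = a_3 − 0.9428·e_1 − 2.8284·e_2 = (0.2222, 0.1111, -0.2222).
‖u_3‖ = 0.3333, so e_3 = (0.6667, 0.3333, -0.6667).

Q = [[-0.2357, -0.7071, 0.6667], [0.9428, 0.0000, 0.3333], [0.2357, -0.7071, -0.6667]], R = [[4.2426, 0.0000, 0.9428], [0.0000, 4.2426, 2.8284], [0.0000, 0.0000, 0.3333]]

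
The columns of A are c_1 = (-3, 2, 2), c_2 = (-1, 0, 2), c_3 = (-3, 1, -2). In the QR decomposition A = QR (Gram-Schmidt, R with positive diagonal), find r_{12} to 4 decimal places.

r_{12} = 1.6977

c_1 = (-3, 2, 2); ‖c_1‖ = 4.1231, so e_1 = (-0.7276, 0.4851, 0.4851).
r_{12} = e_1·c_2 = 1.6977.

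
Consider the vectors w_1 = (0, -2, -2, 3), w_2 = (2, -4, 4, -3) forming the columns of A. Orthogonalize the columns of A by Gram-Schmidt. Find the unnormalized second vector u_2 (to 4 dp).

w_1 = (0, -2, -2, 3); ‖w_1‖ = 4.1231, so e_1 = (0.0000, -0.4851, -0.4851, 0.7276).
e_1·w_2 = 0.0000·2 + (-0.4851)·(-4) + (-0.4851)·4 + 0.7276·(-3) = -2.1828.
u_2 = w_2 + 2.1828·e_1 = (2.0000, -5.0588, 2.9412, -1.4118).

u_2 = (2.0000, -5.0588, 2.9412, -1.4118)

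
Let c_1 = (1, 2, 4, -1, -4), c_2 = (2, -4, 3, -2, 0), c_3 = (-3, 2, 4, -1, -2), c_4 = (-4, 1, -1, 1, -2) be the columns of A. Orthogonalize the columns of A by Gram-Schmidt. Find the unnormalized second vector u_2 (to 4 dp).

u_2 = (1.7895, -4.4211, 2.1579, -1.7895, 0.8421)

c_1 = (1, 2, 4, -1, -4); ‖c_1‖ = 6.1644, so q_1 = (0.1622, 0.3244, 0.6489, -0.1622, -0.6489).
q_1·c_2 = 0.1622·2 + 0.3244·(-4) + 0.6489·3 + (-0.1622)·(-2) + (-0.6489)·0 = 1.2978.
u_2 = c_2 − 1.2978·q_1 = (1.7895, -4.4211, 2.1579, -1.7895, 0.8421).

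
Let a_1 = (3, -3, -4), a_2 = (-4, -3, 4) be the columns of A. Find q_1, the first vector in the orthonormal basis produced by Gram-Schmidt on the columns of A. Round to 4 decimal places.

q_1 = (0.5145, -0.5145, -0.6860)

a_1 = (3, -3, -4); ‖a_1‖ = 5.8310, so q_1 = (0.5145, -0.5145, -0.6860).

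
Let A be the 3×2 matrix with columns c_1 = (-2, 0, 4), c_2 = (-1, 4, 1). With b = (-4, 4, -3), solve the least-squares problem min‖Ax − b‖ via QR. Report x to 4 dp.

x = (-0.5370, 1.1235)

c_1 = (-2, 0, 4); ‖c_1‖ = 4.4721, so q_1 = (-0.4472, 0.0000, 0.8944).
q_1·c_2 = (-0.4472)·(-1) + 0.0000·4 + 0.8944·1 = 1.3416.
u_2 = c_2 − 1.3416·q_1 = (-0.4000, 4.0000, -0.2000).
‖u_2‖ = 4.0249, so q_2 = (-0.0994, 0.9938, -0.0497).
Qᵀb = (-0.8944, 4.5218).
Back-substitute: x_2 = 4.5218/4.0249 = 1.1235.
x_1 = (-0.8944 − 1.3416·1.1235)/4.4721 = -0.5370.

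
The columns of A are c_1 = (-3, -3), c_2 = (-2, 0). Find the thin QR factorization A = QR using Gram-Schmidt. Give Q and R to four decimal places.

Q = [[-0.7071, -0.7071], [-0.7071, 0.7071]], R = [[4.2426, 1.4142], [0.0000, 1.4142]]

c_1 = (-3, -3); ‖c_1‖ = 4.2426, so e_1 = (-0.7071, -0.7071).
e_1·c_2 = (-0.7071)·(-2) + (-0.7071)·0 = 1.4142.
u_2 = c_2 − 1.4142·e_1 = (-1.0000, 1.0000).
‖u_2‖ = 1.4142, so e_2 = (-0.7071, 0.7071).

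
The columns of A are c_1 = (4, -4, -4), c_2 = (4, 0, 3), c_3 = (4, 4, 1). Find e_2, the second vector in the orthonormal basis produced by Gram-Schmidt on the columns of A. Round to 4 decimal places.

e_2 = (0.7383, 0.0671, 0.6712)

c_1 = (4, -4, -4); ‖c_1‖ = 6.9282, so e_1 = (0.5774, -0.5774, -0.5774).
e_1·c_2 = 0.5774·4 + (-0.5774)·0 + (-0.5774)·3 = 0.5774.
u_2 = c_2 − 0.5774·e_1 = (3.6667, 0.3333, 3.3333).
‖u_2‖ = 4.9666, so e_2 = (0.7383, 0.0671, 0.6712).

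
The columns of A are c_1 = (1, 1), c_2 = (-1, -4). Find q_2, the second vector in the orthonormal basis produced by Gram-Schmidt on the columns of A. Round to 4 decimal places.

q_2 = (0.7071, -0.7071)

c_1 = (1, 1); ‖c_1‖ = 1.4142, so q_1 = (0.7071, 0.7071).
q_1·c_2 = 0.7071·(-1) + 0.7071·(-4) = -3.5355.
u_2 = c_2 + 3.5355·q_1 = (1.5000, -1.5000).
‖u_2‖ = 2.1213, so q_2 = (0.7071, -0.7071).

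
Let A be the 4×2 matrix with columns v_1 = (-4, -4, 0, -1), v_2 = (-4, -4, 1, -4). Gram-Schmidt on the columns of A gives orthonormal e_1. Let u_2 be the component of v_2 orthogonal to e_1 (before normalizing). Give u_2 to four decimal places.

v_1 = (-4, -4, 0, -1); ‖v_1‖ = 5.7446, so e_1 = (-0.6963, -0.6963, 0.0000, -0.1741).
e_1·v_2 = (-0.6963)·(-4) + (-0.6963)·(-4) + 0.0000·1 + (-0.1741)·(-4) = 6.2668.
u_2 = v_2 − 6.2668·e_1 = (0.3636, 0.3636, 1.0000, -2.9091).

u_2 = (0.3636, 0.3636, 1.0000, -2.9091)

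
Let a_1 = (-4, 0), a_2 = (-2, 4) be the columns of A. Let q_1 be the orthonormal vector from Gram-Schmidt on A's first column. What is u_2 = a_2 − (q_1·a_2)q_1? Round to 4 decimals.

q_1 = a_1/‖a_1‖ = (-4, 0)/4.0000 = (-1.0000, 0.0000).
r_{12} = q_1·a_2 = 2.0000.
u_2 = a_2 − 2.0000·q_1 = (0.0000, 4.0000).

u_2 = (0.0000, 4.0000)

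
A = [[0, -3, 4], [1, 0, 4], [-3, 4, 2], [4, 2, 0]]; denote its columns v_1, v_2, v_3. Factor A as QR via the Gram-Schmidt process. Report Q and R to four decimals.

Q = [[0.0000, -0.5631, 0.5975], [0.1961, 0.0289, 0.6912], [-0.5883, 0.6642, 0.3888], [0.7845, 0.4909, 0.1188]], R = [[5.0990, -0.7845, -0.3922], [0.0000, 5.3277, -0.8085], [0.0000, 0.0000, 5.9323]]

e_1 = v_1/‖v_1‖ = (0, 1, -3, 4)/5.0990 = (0.0000, 0.1961, -0.5883, 0.7845).
r_{12} = e_1·v_2 = -0.7845.
u_2 = v_2 + 0.7845·e_1 = (-3.0000, 0.1538, 3.5385, 2.6154).
‖u_2‖ = 5.3277, so e_2 = (-0.5631, 0.0289, 0.6642, 0.4909).
r_{13} = e_1·v_3 = -0.3922; r_{23} = e_2·v_3 = -0.8085.
u_3 = v_3 + 0.3922·e_1 + 0.8085·e_2 = (3.5447, 4.1003, 2.3062, 0.7046).
‖u_3‖ = 5.9323, so e_3 = (0.5975, 0.6912, 0.3888, 0.1188).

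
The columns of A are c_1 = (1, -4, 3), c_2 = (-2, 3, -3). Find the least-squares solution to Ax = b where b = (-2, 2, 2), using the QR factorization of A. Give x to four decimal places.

e_1 = c_1/‖c_1‖ = (1, -4, 3)/5.0990 = (0.1961, -0.7845, 0.5883).
r_{12} = e_1·c_2 = -4.5107.
u_2 = c_2 + 4.5107·e_1 = (-1.1154, -0.5385, -0.3462).
‖u_2‖ = 1.2860, so e_2 = (-0.8673, -0.4187, -0.2692).
Qᵀb = (-0.7845, 0.3589).
Back-substitute: x_2 = 0.3589/1.2860 = 0.2791.
x_1 = (-0.7845 + 4.5107·0.2791)/5.0990 = 0.0930.

x = (0.0930, 0.2791)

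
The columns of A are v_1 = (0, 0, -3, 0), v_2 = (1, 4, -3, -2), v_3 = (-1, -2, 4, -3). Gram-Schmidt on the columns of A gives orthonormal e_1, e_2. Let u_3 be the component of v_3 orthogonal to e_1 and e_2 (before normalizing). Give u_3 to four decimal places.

u_3 = (-0.8571, -1.4286, 0.0000, -3.2857)

v_1 = (0, 0, -3, 0); ‖v_1‖ = 3.0000, so e_1 = (0.0000, 0.0000, -1.0000, 0.0000).
e_1·v_2 = 0.0000·1 + 0.0000·4 + (-1.0000)·(-3) + 0.0000·(-2) = 3.0000.
u_2 = v_2 − 3.0000·e_1 = (1.0000, 4.0000, 0.0000, -2.0000).
‖u_2‖ = 4.5826, so e_2 = (0.2182, 0.8729, 0.0000, -0.4364).
e_1·v_3 = 0.0000·(-1) + 0.0000·(-2) + (-1.0000)·4 + 0.0000·(-3) = -4.0000; e_2·v_3 = 0.2182·(-1) + 0.8729·(-2) + 0.0000·4 + (-0.4364)·(-3) = -0.6547.
u_3 = v_3 + 4.0000·e_1 + 0.6547·e_2 = (-0.8571, -1.4286, 0.0000, -3.2857).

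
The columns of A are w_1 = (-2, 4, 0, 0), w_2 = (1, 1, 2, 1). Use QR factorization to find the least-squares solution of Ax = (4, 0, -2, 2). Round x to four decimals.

w_1 = (-2, 4, 0, 0); ‖w_1‖ = 4.4721, so q_1 = (-0.4472, 0.8944, 0.0000, 0.0000).
q_1·w_2 = (-0.4472)·1 + 0.8944·1 + 0.0000·2 + 0.0000·1 = 0.4472.
u_2 = w_2 − 0.4472·q_1 = (1.2000, 0.6000, 2.0000, 1.0000).
‖u_2‖ = 2.6077, so q_2 = (0.4602, 0.2301, 0.7670, 0.3835).
Qᵀb = (-1.7889, 1.0738).
Back-substitute: x_2 = 1.0738/2.6077 = 0.4118.
x_1 = (-1.7889 − 0.4472·0.4118)/4.4721 = -0.4412.

x = (-0.4412, 0.4118)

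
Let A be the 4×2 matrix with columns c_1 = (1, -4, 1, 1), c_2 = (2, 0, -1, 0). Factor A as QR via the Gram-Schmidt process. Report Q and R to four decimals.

Q = [[0.2294, 0.8755], [-0.9177, 0.0946], [0.2294, -0.4732], [0.2294, -0.0237]], R = [[4.3589, 0.2294], [0.0000, 2.2243]]

c_1 = (1, -4, 1, 1); ‖c_1‖ = 4.3589, so q_1 = (0.2294, -0.9177, 0.2294, 0.2294).
q_1·c_2 = 0.2294·2 + (-0.9177)·0 + 0.2294·(-1) + 0.2294·0 = 0.2294.
u_2 = c_2 − 0.2294·q_1 = (1.9474, 0.2105, -1.0526, -0.0526).
‖u_2‖ = 2.2243, so q_2 = (0.8755, 0.0946, -0.4732, -0.0237).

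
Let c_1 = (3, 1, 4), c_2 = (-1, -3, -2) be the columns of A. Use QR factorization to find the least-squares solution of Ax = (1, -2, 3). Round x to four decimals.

x = (1.0000, 0.9286)

c_1 = (3, 1, 4); ‖c_1‖ = 5.0990, so q_1 = (0.5883, 0.1961, 0.7845).
q_1·c_2 = 0.5883·(-1) + 0.1961·(-3) + 0.7845·(-2) = -2.7456.
u_2 = c_2 + 2.7456·q_1 = (0.6154, -2.4615, 0.1538).
‖u_2‖ = 2.5420, so q_2 = (0.2421, -0.9684, 0.0605).
Qᵀb = (2.5495, 2.3604).
Back-substitute: x_2 = 2.3604/2.5420 = 0.9286.
x_1 = (2.5495 + 2.7456·0.9286)/5.0990 = 1.0000.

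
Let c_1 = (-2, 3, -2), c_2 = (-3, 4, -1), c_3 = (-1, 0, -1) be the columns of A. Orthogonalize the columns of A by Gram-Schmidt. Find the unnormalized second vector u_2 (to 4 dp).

c_1 = (-2, 3, -2); ‖c_1‖ = 4.1231, so e_1 = (-0.4851, 0.7276, -0.4851).
e_1·c_2 = (-0.4851)·(-3) + 0.7276·4 + (-0.4851)·(-1) = 4.8507.
u_2 = c_2 − 4.8507·e_1 = (-0.6471, 0.4706, 1.3529).

u_2 = (-0.6471, 0.4706, 1.3529)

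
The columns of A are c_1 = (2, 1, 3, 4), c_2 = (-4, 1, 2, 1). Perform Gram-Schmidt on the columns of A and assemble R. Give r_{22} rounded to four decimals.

r_{22} = 4.6583

c_1 = (2, 1, 3, 4); ‖c_1‖ = 5.4772, so q_1 = (0.3651, 0.1826, 0.5477, 0.7303).
q_1·c_2 = 0.3651·(-4) + 0.1826·1 + 0.5477·2 + 0.7303·1 = 0.5477.
u_2 = c_2 − 0.5477·q_1 = (-4.2000, 0.9000, 1.7000, 0.6000).
r_{22} = ‖u_2‖ = 4.6583.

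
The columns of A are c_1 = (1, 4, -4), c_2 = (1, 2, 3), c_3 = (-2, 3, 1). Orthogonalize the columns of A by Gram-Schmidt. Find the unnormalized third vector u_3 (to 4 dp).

c_1 = (1, 4, -4); ‖c_1‖ = 5.7446, so q_1 = (0.1741, 0.6963, -0.6963).
q_1·c_2 = 0.1741·1 + 0.6963·2 + (-0.6963)·3 = -0.5222.
u_2 = c_2 + 0.5222·q_1 = (1.0909, 2.3636, 2.6364).
‖u_2‖ = 3.7050, so q_2 = (0.2944, 0.6380, 0.7116).
q_1·c_3 = 0.1741·(-2) + 0.6963·3 + (-0.6963)·1 = 1.0445; q_2·c_3 = 0.2944·(-2) + 0.6380·3 + 0.7116·1 = 2.0365.
u_3 = c_3 − 1.0445·q_1 − 2.0365·q_2 = (-2.7815, 0.9735, 0.2781).

u_3 = (-2.7815, 0.9735, 0.2781)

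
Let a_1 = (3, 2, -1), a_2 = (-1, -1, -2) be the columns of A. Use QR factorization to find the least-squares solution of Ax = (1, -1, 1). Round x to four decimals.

x = (-0.0800, -0.3733)

q_1 = a_1/‖a_1‖ = (3, 2, -1)/3.7417 = (0.8018, 0.5345, -0.2673).
r_{12} = q_1·a_2 = -0.8018.
u_2 = a_2 + 0.8018·q_1 = (-0.3571, -0.5714, -2.2143).
‖u_2‖ = 2.3146, so q_2 = (-0.1543, -0.2469, -0.9567).
Qᵀb = (0.0000, -0.8641).
Back-substitute: x_2 = -0.8641/2.3146 = -0.3733.
x_1 = (0.0000 + 0.8018·(-0.3733))/3.7417 = -0.0800.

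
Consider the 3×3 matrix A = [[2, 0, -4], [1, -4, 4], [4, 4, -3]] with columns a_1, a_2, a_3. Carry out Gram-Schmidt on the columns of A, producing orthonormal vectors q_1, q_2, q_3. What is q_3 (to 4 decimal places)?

q_1 = a_1/‖a_1‖ = (2, 1, 4)/4.5826 = (0.4364, 0.2182, 0.8729).
r_{12} = q_1·a_2 = 2.6186.
u_2 = a_2 − 2.6186·q_1 = (-1.1429, -4.5714, 1.7143).
‖u_2‖ = 5.0143, so q_2 = (-0.2279, -0.9117, 0.3419).
r_{13} = q_1·a_3 = -3.4915; r_{23} = q_2·a_3 = -3.7607.
u_3 = a_3 + 3.4915·q_1 + 3.7607·q_2 = (-3.3333, 1.3333, 1.3333).
‖u_3‖ = 3.8297, so q_3 = (-0.8704, 0.3482, 0.3482).

q_3 = (-0.8704, 0.3482, 0.3482)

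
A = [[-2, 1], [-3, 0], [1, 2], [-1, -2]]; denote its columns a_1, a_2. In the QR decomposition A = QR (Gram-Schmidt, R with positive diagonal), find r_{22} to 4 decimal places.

q_1 = a_1/‖a_1‖ = (-2, -3, 1, -1)/3.8730 = (-0.5164, -0.7746, 0.2582, -0.2582).
r_{12} = q_1·a_2 = 0.5164.
u_2 = a_2 − 0.5164·q_1 = (1.2667, 0.4000, 1.8667, -1.8667).
r_{22} = ‖u_2‖ = 2.9552.

r_{22} = 2.9552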